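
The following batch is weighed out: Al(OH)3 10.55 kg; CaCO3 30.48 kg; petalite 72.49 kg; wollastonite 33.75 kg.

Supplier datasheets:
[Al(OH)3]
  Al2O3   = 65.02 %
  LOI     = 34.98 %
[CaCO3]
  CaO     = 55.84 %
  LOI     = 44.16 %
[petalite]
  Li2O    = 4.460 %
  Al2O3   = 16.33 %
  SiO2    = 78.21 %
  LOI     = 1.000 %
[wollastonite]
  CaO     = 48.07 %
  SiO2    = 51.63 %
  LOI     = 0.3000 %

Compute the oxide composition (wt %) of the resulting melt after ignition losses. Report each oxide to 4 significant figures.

The intermediate values are displayed, rounded to four significant digits, between the steps — all internal work holds full float precision throughout; every reported number is rounded exactly once. Derived quantities, including net glass mass, four oxide percentages, ignition loss, totals, the yield, are re-derived from the weighed amounts for 129.3 kg of glass at full precision, as given in problem or answer.
Per-oxide mass from batch:
  CaO: 30.48·0.5584 + 33.75·0.4807 = 33.24 kg
  Li2O: 72.49·0.04460 = 3.233 kg
  Al2O3: 10.55·0.6502 + 72.49·0.1633 = 18.70 kg
  SiO2: 72.49·0.7821 + 33.75·0.5163 = 74.12 kg
LOI: 10.55·0.3498 + 30.48·0.4416 + 72.49·0.01000 + 33.75·0.003000 = 17.98 kg
Glass mass = batch − LOI = 147.3 − 17.98 = 129.3 kg (matching Σ of the oxides)
each wt % is 100 × oxide ÷ glass

Glass mass = 129.3 kg (batch 147.3 − LOI 17.98).
Composition: CaO 25.71%, Li2O 2.501%, Al2O3 14.46%, SiO2 57.33%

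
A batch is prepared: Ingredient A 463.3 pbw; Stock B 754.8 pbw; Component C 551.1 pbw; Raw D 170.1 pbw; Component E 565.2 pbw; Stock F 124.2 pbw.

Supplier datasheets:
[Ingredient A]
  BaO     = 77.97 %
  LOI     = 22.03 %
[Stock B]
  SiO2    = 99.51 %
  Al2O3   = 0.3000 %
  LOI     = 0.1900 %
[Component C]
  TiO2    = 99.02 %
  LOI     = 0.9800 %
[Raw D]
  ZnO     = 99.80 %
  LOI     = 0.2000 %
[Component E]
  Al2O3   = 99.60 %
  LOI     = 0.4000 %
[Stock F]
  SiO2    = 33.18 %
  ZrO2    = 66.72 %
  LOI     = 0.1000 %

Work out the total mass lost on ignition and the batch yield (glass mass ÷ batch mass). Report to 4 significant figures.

The working math maintains exact precision throughout — in-progress results are displayed, rounded to 4 significant figures, within the worked lines. Each reported result is rounded only once — the derived quantities are carried from the batch weights at 2517 pbw of glass at full precision (the totals, net glass mass, six oxide percentages, yield, ignition loss) as quoted within the problem or the answer.
Per-material ignition loss:
  Ingredient A: 463.3 × 0.2203 = 102.1 pbw
  Stock B: 754.8 × 0.001900 = 1.434 pbw
  Component C: 551.1 × 0.009800 = 5.401 pbw
  Raw D: 170.1 × 0.002000 = 0.3402 pbw
  Component E: 565.2 × 0.004000 = 2.261 pbw
  Stock F: 124.2 × 0.001000 = 0.1242 pbw
Total LOI = 111.6 pbw
Glass = batch − LOI = 2629 − 111.6 = 2517 pbw

LOI loss = 111.6 pbw; glass = 2517 pbw; yield = 95.75%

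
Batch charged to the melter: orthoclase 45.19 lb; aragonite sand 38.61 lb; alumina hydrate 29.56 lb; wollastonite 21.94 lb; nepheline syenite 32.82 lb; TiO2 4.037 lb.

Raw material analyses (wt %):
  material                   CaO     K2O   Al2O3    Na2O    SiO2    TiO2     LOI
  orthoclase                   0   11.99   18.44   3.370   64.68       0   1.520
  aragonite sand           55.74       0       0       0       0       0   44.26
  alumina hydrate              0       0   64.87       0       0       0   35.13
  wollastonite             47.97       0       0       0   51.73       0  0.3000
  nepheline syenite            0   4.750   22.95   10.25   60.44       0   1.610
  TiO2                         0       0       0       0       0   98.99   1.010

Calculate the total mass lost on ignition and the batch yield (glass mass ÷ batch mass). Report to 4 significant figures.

LOI loss = 28.80 lb; glass = 143.4 lb; yield = 83.27%

The working math runs at full float precision in every operation. In-progress results appear rounded to 4 significant figures in the working; every reported value is rounded exactly once. Derived quantities are recomputed using the weight values for 143.4 lb of glass at full precision (the totals, six oxide percentages, glass mass, LOI, the yield) as written in either problem or answer.
Material-by-material LOI:
  orthoclase: 45.19 × 0.01520 = 0.6869 lb
  aragonite sand: 38.61 × 0.4426 = 17.09 lb
  alumina hydrate: 29.56 × 0.3513 = 10.38 lb
  wollastonite: 21.94 × 0.003000 = 0.06582 lb
  nepheline syenite: 32.82 × 0.01610 = 0.5284 lb
  TiO2: 4.037 × 0.01010 = 0.04077 lb
Total LOI = 28.80 lb
Glass = batch − LOI = 172.2 − 28.80 = 143.4 lb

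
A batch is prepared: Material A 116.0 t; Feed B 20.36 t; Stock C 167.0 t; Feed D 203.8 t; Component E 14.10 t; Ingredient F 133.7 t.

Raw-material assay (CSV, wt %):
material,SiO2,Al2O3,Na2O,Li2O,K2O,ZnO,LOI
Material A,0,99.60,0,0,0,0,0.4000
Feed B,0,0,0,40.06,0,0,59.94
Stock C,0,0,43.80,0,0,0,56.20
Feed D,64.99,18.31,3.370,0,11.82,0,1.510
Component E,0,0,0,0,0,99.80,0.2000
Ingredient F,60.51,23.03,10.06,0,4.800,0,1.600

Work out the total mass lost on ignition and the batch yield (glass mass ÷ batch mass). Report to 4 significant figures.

Full precision is maintained throughout. Working values are printed rounded to 4 significant digits alongside each step — a single rounding finalizes each reported result; derived quantities (net glass mass, the six compositions, the totals, the yield, ignition loss) are rebuilt starting from the weights per 543.2 t of glass in full float precision, precisely as stated by question or answer.
Per-material ignition loss:
  Material A: 116.0 × 0.004000 = 0.4640 t
  Feed B: 20.36 × 0.5994 = 12.20 t
  Stock C: 167.0 × 0.5620 = 93.85 t
  Feed D: 203.8 × 0.01510 = 3.077 t
  Component E: 14.10 × 0.002000 = 0.02820 t
  Ingredient F: 133.7 × 0.01600 = 2.139 t
Total LOI = 111.8 t
Glass = batch − LOI = 655.0 − 111.8 = 543.2 t

LOI loss = 111.8 t; glass = 543.2 t; yield = 82.94%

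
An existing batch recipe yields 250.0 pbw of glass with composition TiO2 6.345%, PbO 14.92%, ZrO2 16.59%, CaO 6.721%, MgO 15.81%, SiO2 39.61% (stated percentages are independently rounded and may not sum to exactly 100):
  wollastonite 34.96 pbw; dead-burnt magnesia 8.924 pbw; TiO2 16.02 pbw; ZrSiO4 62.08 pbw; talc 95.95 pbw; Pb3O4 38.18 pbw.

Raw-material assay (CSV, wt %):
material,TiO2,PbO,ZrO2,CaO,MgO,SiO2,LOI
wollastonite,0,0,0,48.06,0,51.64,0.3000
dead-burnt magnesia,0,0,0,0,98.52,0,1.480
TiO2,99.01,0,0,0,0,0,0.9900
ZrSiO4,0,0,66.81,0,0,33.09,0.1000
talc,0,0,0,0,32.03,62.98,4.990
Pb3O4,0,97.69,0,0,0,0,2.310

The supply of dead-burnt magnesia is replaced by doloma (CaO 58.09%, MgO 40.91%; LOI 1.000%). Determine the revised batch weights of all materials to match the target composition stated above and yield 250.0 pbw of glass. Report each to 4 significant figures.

Revised batch per 250.0 pbw glass:
  wollastonite: 20.33 pbw
  doloma: 12.10 pbw
  TiO2: 16.02 pbw
  ZrSiO4: 62.08 pbw
  talc: 107.9 pbw
  Pb3O4: 38.18 pbw
Total batch = 256.6 pbw; LOI loss = 6.669 pbw

All arithmetic runs at full float precision at all times — the intermediate values are printed, rounded to four significant figures, at each printed step. Every reported result takes a single rounding; derived quantities, including the totals, ignition loss, the yield, glass mass, the six compositions, are recomputed from the batch weights on 250.0 pbw of glass in exact precision, as given in problem or answer.
Oxide mass targets, per 250.0 pbw glass:
  TiO2: 6.345% × 250.0 = 15.86 pbw
  PbO: 14.92% × 250.0 = 37.30 pbw
  ZrO2: 16.59% × 250.0 = 41.48 pbw
  CaO: 6.721% × 250.0 = 16.80 pbw
  MgO: 15.81% × 250.0 = 39.52 pbw
  SiO2: 39.61% × 250.0 = 99.02 pbw
Verifying the oxide balance on the weights just shown, versus the basis set out (oxide sums agree with the targets exact up to rounding of places):
  TiO2: 16.02·0.9901 = 15.86 pbw (target 15.86 pbw)
  PbO: 38.18·0.9769 = 37.30 pbw (target 37.30 pbw)
  ZrO2: 62.08·0.6681 = 41.48 pbw (target 41.48 pbw)
  CaO: 20.33·0.4806 + 12.10·0.5809 = 16.80 pbw (target 16.80 pbw)
  MgO: 12.10·0.4091 + 107.9·0.3203 = 39.51 pbw (target 39.52 pbw)
  SiO2: 20.33·0.5164 + 62.08·0.3309 + 107.9·0.6298 = 99.00 pbw (target 99.02 pbw)
The glass-mass cross-check: Σ batch − LOI loss = 249.9 pbw (per-oxide target masses sum to 250.0 pbw; with the basis standing at 250.0 pbw — gaps are rounding artifacts).
Batch total: Σ batch = 256.6 pbw; loss to ignition Σ batch·LOI = 6.669 pbw; glass ÷ batch gives a yield of 97.40%.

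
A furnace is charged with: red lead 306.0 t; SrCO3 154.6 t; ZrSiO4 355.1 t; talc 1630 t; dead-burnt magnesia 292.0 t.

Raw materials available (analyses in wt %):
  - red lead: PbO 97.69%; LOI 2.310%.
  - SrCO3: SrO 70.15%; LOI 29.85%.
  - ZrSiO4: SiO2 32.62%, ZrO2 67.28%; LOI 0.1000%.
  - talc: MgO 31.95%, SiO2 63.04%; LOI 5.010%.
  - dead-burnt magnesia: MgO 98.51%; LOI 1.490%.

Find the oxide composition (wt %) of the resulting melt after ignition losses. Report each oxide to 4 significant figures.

In-progress results are printed rounded to four significant digits when written out — the whole derivation maintains full float precision through the solve. Exactly one rounding goes into every reported number — the derived quantities, which include the totals, the five compositions, ignition loss, glass mass, the yield, are re-derived in exact precision, as given in question or answer, from the batch weights per 2598 t of glass.
Oxide-by-oxide delivered mass:
  MgO: 1630·0.3195 + 292.0·0.9851 = 808.4 t
  SiO2: 355.1·0.3262 + 1630·0.6304 = 1143 t
  PbO: 306.0·0.9769 = 298.9 t
  SrO: 154.6·0.7015 = 108.5 t
  ZrO2: 355.1·0.6728 = 238.9 t
LOI: 306.0·0.02310 + 154.6·0.2985 + 355.1·0.001000 + 1630·0.05010 + 292.0·0.01490 = 139.6 t
The glass mass, total less LOI, = 2738 − 139.6 = 2598 t (the oxide masses sum to this)
each wt % is 100 × oxide ÷ glass

Glass mass = 2598 t (batch 2738 − LOI 139.6).
Composition: MgO 31.12%, SiO2 44.01%, PbO 11.51%, SrO 4.174%, ZrO2 9.196%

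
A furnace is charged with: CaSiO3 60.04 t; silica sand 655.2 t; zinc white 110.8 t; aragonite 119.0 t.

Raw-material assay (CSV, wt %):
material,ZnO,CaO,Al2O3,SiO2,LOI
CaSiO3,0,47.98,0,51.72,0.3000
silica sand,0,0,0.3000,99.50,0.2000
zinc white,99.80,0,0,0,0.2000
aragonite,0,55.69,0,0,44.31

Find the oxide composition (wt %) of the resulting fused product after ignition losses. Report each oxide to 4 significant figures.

Glass mass = 890.6 t (batch 945.0 − LOI 54.44).
Composition: ZnO 12.42%, CaO 10.68%, Al2O3 0.2207%, SiO2 76.69%

The intermediate values are rounded to 4 significant digits when displayed; every computation keeps exact precision at each step; every reported result receives exactly one rounding; the derived quantities, which include net glass mass, four oxide percentages, the totals, the yield, ignition loss, are carried in full float precision, as written in the question or the answer, from the batch weights for 890.6 t of glass.
Per-oxide mass from batch:
  ZnO: 110.8·0.9980 = 110.6 t
  CaO: 60.04·0.4798 + 119.0·0.5569 = 95.08 t
  Al2O3: 655.2·0.003000 = 1.966 t
  SiO2: 60.04·0.5172 + 655.2·0.9950 = 683.0 t
LOI: 60.04·0.003000 + 655.2·0.002000 + 110.8·0.002000 + 119.0·0.4431 = 54.44 t
Glass mass = batch − LOI = 945.0 − 54.44 = 890.6 t (the oxide masses sum to this)
oxide / glass × 100 gives the wt %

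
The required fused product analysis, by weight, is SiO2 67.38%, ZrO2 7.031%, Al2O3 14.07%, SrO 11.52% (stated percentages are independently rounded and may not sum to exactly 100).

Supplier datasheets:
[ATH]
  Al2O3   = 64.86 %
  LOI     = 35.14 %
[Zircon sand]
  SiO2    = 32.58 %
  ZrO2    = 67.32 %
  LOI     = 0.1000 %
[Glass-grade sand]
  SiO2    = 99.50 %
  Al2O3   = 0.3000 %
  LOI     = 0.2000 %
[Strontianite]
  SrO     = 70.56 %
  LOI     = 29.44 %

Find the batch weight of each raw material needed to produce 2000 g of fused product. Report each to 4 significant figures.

Working values are rounded off to 4 significant digits wherever printed; every computation carries full float precision from first step to last. Each reported value includes exactly one rounding; derived quantities (the four compositions, yield, ignition loss, glass mass, the totals) are re-derived in full precision from the batch weights at 2000 g of glass, as given in the question or the answer.
The oxide mass targets at 2000 g fused product:
  SiO2: 67.38% × 2000 = 1348 g
  ZrO2: 7.031% × 2000 = 140.6 g
  Al2O3: 14.07% × 2000 = 281.4 g
  SrO: 11.52% × 2000 = 230.4 g
Sums-versus-targets review given the weights on record, at the basis given (target by target, the sums agree modulo rounding of the values):
  SiO2: 208.9·0.3258 + 1286·0.9950 = 1348 g (target 1348 g)
  ZrO2: 208.9·0.6732 = 140.6 g (target 140.6 g)
  Al2O3: 427.9·0.6486 + 1286·0.003000 = 281.4 g (target 281.4 g)
  SrO: 326.5·0.7056 = 230.4 g (target 230.4 g)
Auditing the glass mass value: whole batch net of LOI = 2000 g (summing oxide targets gives 2000 g; versus the stated basis of 2000 g — rounding explains the deltas).
Batch total: Σ batch = 2249 g; Σ batch·LOI gives LOI loss = 249.3 g; yield = glass ÷ total batch = 88.92%.

Batch per 2000 g fused product:
  ATH: 427.9 g
  Zircon sand: 208.9 g
  Glass-grade sand: 1286 g
  Strontianite: 326.5 g
Total batch = 2249 g; LOI loss = 249.3 g; yield = 88.92%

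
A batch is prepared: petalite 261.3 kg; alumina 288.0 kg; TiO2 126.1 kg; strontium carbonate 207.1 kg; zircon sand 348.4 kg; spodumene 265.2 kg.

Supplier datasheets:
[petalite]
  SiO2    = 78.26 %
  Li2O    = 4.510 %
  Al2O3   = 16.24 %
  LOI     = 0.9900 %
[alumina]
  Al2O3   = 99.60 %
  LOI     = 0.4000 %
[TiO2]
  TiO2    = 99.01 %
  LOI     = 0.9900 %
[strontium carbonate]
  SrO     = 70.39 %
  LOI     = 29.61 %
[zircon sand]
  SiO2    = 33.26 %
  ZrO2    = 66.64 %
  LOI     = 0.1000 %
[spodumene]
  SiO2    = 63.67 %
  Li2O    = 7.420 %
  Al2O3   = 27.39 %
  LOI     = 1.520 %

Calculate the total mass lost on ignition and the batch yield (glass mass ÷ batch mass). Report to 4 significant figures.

LOI loss = 70.69 kg; glass = 1425 kg; yield = 95.28%

The intermediate values appear rounded off to 4 significant digits alongside each step; all internal work maintains full precision end to end — a single rounding yields every reported result; all derived quantities are computed starting from the weights on 1425 kg of glass at full float precision (ignition loss, the yield, net glass mass, the six compositions, totals), exactly as shown in the problem or the answer.
Each material's LOI contribution:
  petalite: 261.3 × 0.009900 = 2.587 kg
  alumina: 288.0 × 0.004000 = 1.152 kg
  TiO2: 126.1 × 0.009900 = 1.248 kg
  strontium carbonate: 207.1 × 0.2961 = 61.32 kg
  zircon sand: 348.4 × 0.001000 = 0.3484 kg
  spodumene: 265.2 × 0.01520 = 4.031 kg
Total LOI = 70.69 kg
Glass = batch − LOI = 1496 − 70.69 = 1425 kg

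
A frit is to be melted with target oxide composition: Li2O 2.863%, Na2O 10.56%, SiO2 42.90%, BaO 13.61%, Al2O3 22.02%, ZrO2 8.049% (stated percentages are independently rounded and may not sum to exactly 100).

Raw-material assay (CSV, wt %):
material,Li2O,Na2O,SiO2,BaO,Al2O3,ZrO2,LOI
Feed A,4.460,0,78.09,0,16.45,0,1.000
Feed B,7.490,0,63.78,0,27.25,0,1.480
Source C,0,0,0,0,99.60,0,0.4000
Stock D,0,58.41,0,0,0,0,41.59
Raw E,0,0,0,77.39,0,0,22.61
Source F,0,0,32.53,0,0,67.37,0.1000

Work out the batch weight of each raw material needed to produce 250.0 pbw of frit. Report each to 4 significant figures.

Batch per 250.0 pbw frit:
  Feed A: 91.21 pbw
  Feed B: 41.25 pbw
  Source C: 28.92 pbw
  Stock D: 45.20 pbw
  Raw E: 43.97 pbw
  Source F: 29.87 pbw
Total batch = 280.4 pbw; LOI loss = 30.41 pbw; yield = 89.16%

Intermediates are shown rounded to four significant digits when written out; the whole derivation holds exact precision from first step to last; exactly one rounding is applied to every reported number; all derived quantities are carried in full precision (the six compositions, LOI, yield, the totals, net glass mass) from the weighed amounts per 250.0 pbw of glass, exactly as printed in the question or the answer.
Target masses of each oxide per 250.0 pbw frit:
  Li2O: 2.863% × 250.0 = 7.158 pbw
  Na2O: 10.56% × 250.0 = 26.40 pbw
  SiO2: 42.90% × 250.0 = 107.2 pbw
  BaO: 13.61% × 250.0 = 34.02 pbw
  Al2O3: 22.02% × 250.0 = 55.05 pbw
  ZrO2: 8.049% × 250.0 = 20.12 pbw
Oxide-by-oxide audit using the reported weights, under the basis named above (every target is met by its sum net of answer rounding effects):
  Li2O: 91.21·0.04460 + 41.25·0.07490 = 7.158 pbw (target 7.158 pbw)
  Na2O: 45.20·0.5841 = 26.40 pbw (target 26.40 pbw)
  SiO2: 91.21·0.7809 + 41.25·0.6378 + 29.87·0.3253 = 107.3 pbw (target 107.2 pbw)
  BaO: 43.97·0.7739 = 34.03 pbw (target 34.02 pbw)
  Al2O3: 91.21·0.1645 + 41.25·0.2725 + 28.92·0.9960 = 55.05 pbw (target 55.05 pbw)
  ZrO2: 29.87·0.6737 = 20.12 pbw (target 20.12 pbw)
Auditing the glass mass value: the batch minus its LOI: 250.0 pbw (the Σ of target masses is 250.0 pbw; with the basis standing at 250.0 pbw — rounding explains the deltas).
Batch grand total — Σ batch = 280.4 pbw; LOI removed, Σ of batch·LOI: 30.41 pbw; as yield: glass ÷ batch → 89.16%.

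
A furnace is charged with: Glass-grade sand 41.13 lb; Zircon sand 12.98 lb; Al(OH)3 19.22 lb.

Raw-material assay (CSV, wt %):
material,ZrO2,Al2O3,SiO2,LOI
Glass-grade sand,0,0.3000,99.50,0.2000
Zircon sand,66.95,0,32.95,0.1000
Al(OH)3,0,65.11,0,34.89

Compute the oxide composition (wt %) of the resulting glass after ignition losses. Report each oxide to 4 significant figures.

Glass mass = 66.53 lb (batch 73.33 − LOI 6.801).
Composition: ZrO2 13.06%, Al2O3 19.00%, SiO2 67.94%

Every computation runs at exact precision in all steps; working values appear, rounded to 4 significant digits, within the worked lines; each reported value is rounded only once. The derived quantities, which include glass mass, yield, ignition loss, the totals, three oxide percentages, are computed in exact precision, as they appear in the problem or the answer, starting from the weights for 66.53 lb of glass.
Mass of each oxide from the mix:
  ZrO2: 12.98·0.6695 = 8.690 lb
  Al2O3: 41.13·0.003000 + 19.22·0.6511 = 12.64 lb
  SiO2: 41.13·0.9950 + 12.98·0.3295 = 45.20 lb
LOI: 41.13·0.002000 + 12.98·0.001000 + 19.22·0.3489 = 6.801 lb
batch − LOI leaves glass = 73.33 − 6.801 = 66.53 lb (matching Σ of the oxides)
wt % = 100 × oxide mass / glass mass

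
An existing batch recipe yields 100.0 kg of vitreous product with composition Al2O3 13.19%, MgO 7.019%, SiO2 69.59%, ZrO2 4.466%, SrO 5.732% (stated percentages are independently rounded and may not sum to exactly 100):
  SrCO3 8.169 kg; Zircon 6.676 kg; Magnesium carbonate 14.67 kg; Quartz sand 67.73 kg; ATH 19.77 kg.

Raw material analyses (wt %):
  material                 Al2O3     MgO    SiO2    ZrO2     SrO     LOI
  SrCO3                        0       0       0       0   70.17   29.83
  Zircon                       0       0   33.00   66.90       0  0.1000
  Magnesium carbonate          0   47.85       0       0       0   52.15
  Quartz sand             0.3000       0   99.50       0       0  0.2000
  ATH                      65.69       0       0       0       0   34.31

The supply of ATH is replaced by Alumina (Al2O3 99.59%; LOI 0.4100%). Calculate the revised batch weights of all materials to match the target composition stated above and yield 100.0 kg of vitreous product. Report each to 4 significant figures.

The working math maintains full float precision through the solve — intermediates are printed rounded off to 4 significant digits within the worked lines. A single rounding produces each reported value; the derived quantities are rebuilt at full float precision (glass mass, five oxide percentages, the yield, LOI, the totals) from the batch weights per 100.0 kg of glass exactly as shown in either problem or answer.
Oxide-by-oxide targets in 100.0 kg vitreous product:
  Al2O3: 13.19% × 100.0 = 13.19 kg
  MgO: 7.019% × 100.0 = 7.019 kg
  SiO2: 69.59% × 100.0 = 69.59 kg
  ZrO2: 4.466% × 100.0 = 4.466 kg
  SrO: 5.732% × 100.0 = 5.732 kg
Per-oxide balance check from the weights as reported, at the basis given (summed amounts equal target values within answer rounding):
  Al2O3: 67.73·0.003000 + 13.04·0.9959 = 13.19 kg (target 13.19 kg)
  MgO: 14.67·0.4785 = 7.020 kg (target 7.019 kg)
  SiO2: 6.676·0.3300 + 67.73·0.9950 = 69.59 kg (target 69.59 kg)
  ZrO2: 6.676·0.6690 = 4.466 kg (target 4.466 kg)
  SrO: 8.169·0.7017 = 5.732 kg (target 5.732 kg)
Glass-mass sanity pass: batch Σ − ignition loss = 100.0 kg (summing oxide targets gives 100.0 kg; versus the stated basis of 100.0 kg — rounding explains the deltas).
Batch grand total — Σ batch = 110.3 kg; LOI removed, Σ of batch·LOI: 10.28 kg; the yield ratio, glass ÷ batch: 90.68%.

Revised batch per 100.0 kg vitreous product:
  SrCO3: 8.169 kg
  Zircon: 6.676 kg
  Magnesium carbonate: 14.67 kg
  Quartz sand: 67.73 kg
  Alumina: 13.04 kg
Total batch = 110.3 kg; LOI loss = 10.28 kg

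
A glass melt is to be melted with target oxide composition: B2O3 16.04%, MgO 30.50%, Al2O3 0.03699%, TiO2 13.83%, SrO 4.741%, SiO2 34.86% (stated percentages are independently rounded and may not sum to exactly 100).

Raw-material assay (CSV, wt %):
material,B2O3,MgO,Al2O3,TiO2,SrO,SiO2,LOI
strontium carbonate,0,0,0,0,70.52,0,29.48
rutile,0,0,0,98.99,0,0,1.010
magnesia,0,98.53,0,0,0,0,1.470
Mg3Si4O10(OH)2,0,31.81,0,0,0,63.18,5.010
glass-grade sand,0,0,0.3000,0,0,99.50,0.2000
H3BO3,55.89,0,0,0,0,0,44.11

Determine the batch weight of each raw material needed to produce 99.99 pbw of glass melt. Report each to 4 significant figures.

Every computation keeps full float precision end to end. Mid-chain values are shown, with 4-significant-digit rounding, on the page; each reported result is rounded exactly once; all derived quantities, including LOI, net glass mass, yield, the six compositions, the totals, are recomputed from the batch weights at 99.99 pbw of glass at full precision, as given in the problem or answer text.
The oxide mass targets at 99.99 pbw glass melt:
  B2O3: 16.04% × 99.99 = 16.04 pbw
  MgO: 30.50% × 99.99 = 30.50 pbw
  Al2O3: 0.03699% × 99.99 = 0.03699 pbw
  TiO2: 13.83% × 99.99 = 13.83 pbw
  SrO: 4.741% × 99.99 = 4.741 pbw
  SiO2: 34.86% × 99.99 = 34.86 pbw
Mass-balance tally per oxide applying the batch weights above, at the basis given (sum by sum, the targets are met net of answer rounding effects):
  B2O3: 28.70·0.5589 = 16.04 pbw (target 16.04 pbw)
  MgO: 19.41·0.9853 + 35.75·0.3181 = 30.50 pbw (target 30.50 pbw)
  Al2O3: 12.33·0.003000 = 0.03699 pbw (target 0.03699 pbw)
  TiO2: 13.97·0.9899 = 13.83 pbw (target 13.83 pbw)
  SrO: 6.722·0.7052 = 4.740 pbw (target 4.741 pbw)
  SiO2: 35.75·0.6318 + 12.33·0.9950 = 34.86 pbw (target 34.86 pbw)
Glass-mass closure: the batch minus its LOI: 100.0 pbw (per-oxide target masses sum to 100.0 pbw; stated basis 99.99 pbw — any gap is answer rounding).
Total batch = Σ batch = 116.9 pbw; the LOI term Σ batch·LOI equals 16.88 pbw; yield = glass ÷ total batch = 85.56%.

Batch per 99.99 pbw glass melt:
  strontium carbonate: 6.722 pbw
  rutile: 13.97 pbw
  magnesia: 19.41 pbw
  Mg3Si4O10(OH)2: 35.75 pbw
  glass-grade sand: 12.33 pbw
  H3BO3: 28.70 pbw
Total batch = 116.9 pbw; LOI loss = 16.88 pbw; yield = 85.56%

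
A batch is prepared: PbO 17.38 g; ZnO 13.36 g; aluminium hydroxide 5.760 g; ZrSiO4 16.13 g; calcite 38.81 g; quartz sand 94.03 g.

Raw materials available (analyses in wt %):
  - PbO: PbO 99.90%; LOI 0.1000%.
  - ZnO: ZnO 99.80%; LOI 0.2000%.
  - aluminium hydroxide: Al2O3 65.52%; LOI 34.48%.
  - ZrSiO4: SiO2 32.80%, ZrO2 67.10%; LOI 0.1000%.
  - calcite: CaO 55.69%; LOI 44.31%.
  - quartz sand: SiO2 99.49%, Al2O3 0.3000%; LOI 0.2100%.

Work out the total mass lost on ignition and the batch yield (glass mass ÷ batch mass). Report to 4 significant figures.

LOI loss = 19.44 g; glass = 166.0 g; yield = 89.52%

Mid-chain values are shown rounded to four significant digits alongside each step; the whole derivation carries full precision from start to finish. Every reported figure carries a single rounding — all derived quantities (yield, glass mass, ignition loss, the six compositions, totals) are rebuilt in full precision starting from the weights at 166.0 g of glass as given in either problem or answer.
Per-material ignition loss:
  PbO: 17.38 × 0.001000 = 0.01738 g
  ZnO: 13.36 × 0.002000 = 0.02672 g
  aluminium hydroxide: 5.760 × 0.3448 = 1.986 g
  ZrSiO4: 16.13 × 0.001000 = 0.01613 g
  calcite: 38.81 × 0.4431 = 17.20 g
  quartz sand: 94.03 × 0.002100 = 0.1975 g
Total LOI = 19.44 g
Glass = batch − LOI = 185.5 − 19.44 = 166.0 g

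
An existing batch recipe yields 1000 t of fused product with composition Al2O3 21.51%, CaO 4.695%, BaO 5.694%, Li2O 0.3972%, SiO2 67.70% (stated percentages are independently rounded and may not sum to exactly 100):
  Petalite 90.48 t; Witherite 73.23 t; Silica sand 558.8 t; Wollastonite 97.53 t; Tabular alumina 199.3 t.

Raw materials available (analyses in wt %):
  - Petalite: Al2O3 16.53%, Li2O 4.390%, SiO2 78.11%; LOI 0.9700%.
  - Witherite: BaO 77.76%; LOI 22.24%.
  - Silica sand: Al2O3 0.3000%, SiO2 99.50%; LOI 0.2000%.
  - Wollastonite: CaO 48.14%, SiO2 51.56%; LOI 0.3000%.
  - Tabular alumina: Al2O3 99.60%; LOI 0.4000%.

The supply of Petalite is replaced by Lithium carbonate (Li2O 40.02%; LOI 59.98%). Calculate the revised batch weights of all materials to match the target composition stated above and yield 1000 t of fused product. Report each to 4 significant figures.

Revised batch per 1000 t fused product:
  Lithium carbonate: 9.925 t
  Witherite: 73.23 t
  Silica sand: 629.9 t
  Wollastonite: 97.53 t
  Tabular alumina: 214.1 t
Total batch = 1025 t; LOI loss = 24.65 t

Intermediates are displayed, rounded to four significant figures, between the steps. The whole derivation runs at full float precision in all steps — a single rounding produces every reported result; the derived quantities, which include glass mass, the yield, ignition loss, the five compositions, totals, are rebuilt at exact precision, precisely as stated by question or answer, starting from the weights at 1000 t of glass.
Oxide mass targets, per 1000 t fused product:
  Al2O3: 21.51% × 1000 = 215.1 t
  CaO: 4.695% × 1000 = 46.95 t
  BaO: 5.694% × 1000 = 56.94 t
  Li2O: 0.3972% × 1000 = 3.972 t
  SiO2: 67.70% × 1000 = 677.0 t
Sums-versus-targets review with the batch weights as given, relative to the basis at hand (every target is met by its sum once rounding is allowed for):
  Al2O3: 629.9·0.003000 + 214.1·0.9960 = 215.1 t (target 215.1 t)
  CaO: 97.53·0.4814 = 46.95 t (target 46.95 t)
  BaO: 73.23·0.7776 = 56.94 t (target 56.94 t)
  Li2O: 9.925·0.4002 = 3.972 t (target 3.972 t)
  SiO2: 629.9·0.9950 + 97.53·0.5156 = 677.0 t (target 677.0 t)
The glass-mass cross-check: total charge less LOI = 1000 t (targets for the oxides total 1000 t; versus the stated basis of 1000 t — gaps are rounding artifacts).
Batch total: Σ batch = 1025 t; LOI removed, Σ of batch·LOI: 24.65 t; yield = glass ÷ total batch = 97.59%.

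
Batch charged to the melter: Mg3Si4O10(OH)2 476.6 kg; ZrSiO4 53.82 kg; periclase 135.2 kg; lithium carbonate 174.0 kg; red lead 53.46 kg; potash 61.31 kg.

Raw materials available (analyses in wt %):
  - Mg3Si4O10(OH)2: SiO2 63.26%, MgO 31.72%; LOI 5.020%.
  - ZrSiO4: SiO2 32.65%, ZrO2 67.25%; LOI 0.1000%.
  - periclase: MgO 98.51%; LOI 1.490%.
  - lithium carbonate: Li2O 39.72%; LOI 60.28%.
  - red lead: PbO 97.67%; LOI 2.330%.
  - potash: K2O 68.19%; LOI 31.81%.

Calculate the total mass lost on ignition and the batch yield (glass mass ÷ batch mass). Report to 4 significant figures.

The intermediate values are displayed rounded to 4 significant figures as written; each numeric step runs at exact precision from first step to last. Each reported value sees exactly one rounding — the derived quantities are computed in full float precision (ignition loss, the yield, the totals, glass mass, the six compositions) from the weighed amounts at 802.8 kg of glass, as they appear in the problem or the answer.
Per-material ignition loss:
  Mg3Si4O10(OH)2: 476.6 × 0.05020 = 23.93 kg
  ZrSiO4: 53.82 × 0.001000 = 0.05382 kg
  periclase: 135.2 × 0.01490 = 2.014 kg
  lithium carbonate: 174.0 × 0.6028 = 104.9 kg
  red lead: 53.46 × 0.02330 = 1.246 kg
  potash: 61.31 × 0.3181 = 19.50 kg
Total LOI = 151.6 kg
Glass = batch − LOI = 954.4 − 151.6 = 802.8 kg

LOI loss = 151.6 kg; glass = 802.8 kg; yield = 84.11%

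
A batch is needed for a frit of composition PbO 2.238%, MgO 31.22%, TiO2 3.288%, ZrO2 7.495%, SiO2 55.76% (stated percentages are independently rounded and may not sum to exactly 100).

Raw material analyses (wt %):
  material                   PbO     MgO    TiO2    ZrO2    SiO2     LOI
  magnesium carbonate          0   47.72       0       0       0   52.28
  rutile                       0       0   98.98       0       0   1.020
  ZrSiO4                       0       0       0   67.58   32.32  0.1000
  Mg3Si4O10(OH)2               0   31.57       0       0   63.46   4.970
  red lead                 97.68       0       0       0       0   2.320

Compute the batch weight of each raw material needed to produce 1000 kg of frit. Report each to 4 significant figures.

Batch per 1000 kg frit:
  magnesium carbonate: 110.3 kg
  rutile: 33.22 kg
  ZrSiO4: 110.9 kg
  Mg3Si4O10(OH)2: 822.2 kg
  red lead: 22.91 kg
Total batch = 1100 kg; LOI loss = 99.51 kg; yield = 90.95%

Working values are printed rounded to 4 significant digits in the working; each numeric step holds full float precision from start to finish; every reported figure undergoes a single rounding. All derived quantities are re-derived using the weight values at 1000 kg of glass in exact precision (the totals, the five compositions, LOI, net glass mass, the yield) exactly as shown in the problem or the answer.
The oxide mass targets at 1000 kg frit:
  PbO: 2.238% × 1000 = 22.38 kg
  MgO: 31.22% × 1000 = 312.2 kg
  TiO2: 3.288% × 1000 = 32.88 kg
  ZrO2: 7.495% × 1000 = 74.95 kg
  SiO2: 55.76% × 1000 = 557.6 kg
Verifying the oxide balance from the weights as reported, against the basis in use (delivered sums recover each target exact up to rounding of places):
  PbO: 22.91·0.9768 = 22.38 kg (target 22.38 kg)
  MgO: 110.3·0.4772 + 822.2·0.3157 = 312.2 kg (target 312.2 kg)
  TiO2: 33.22·0.9898 = 32.88 kg (target 32.88 kg)
  ZrO2: 110.9·0.6758 = 74.95 kg (target 74.95 kg)
  SiO2: 110.9·0.3232 + 822.2·0.6346 = 557.6 kg (target 557.6 kg)
Glass mass check: net batch after ignition = 1000 kg (oxide target masses add up to 1000 kg; stated basis 1000 kg — differing by rounding only).
Batch grand total — Σ batch = 1100 kg; the LOI term Σ batch·LOI equals 99.51 kg; yield, glass over the total, = 90.95%.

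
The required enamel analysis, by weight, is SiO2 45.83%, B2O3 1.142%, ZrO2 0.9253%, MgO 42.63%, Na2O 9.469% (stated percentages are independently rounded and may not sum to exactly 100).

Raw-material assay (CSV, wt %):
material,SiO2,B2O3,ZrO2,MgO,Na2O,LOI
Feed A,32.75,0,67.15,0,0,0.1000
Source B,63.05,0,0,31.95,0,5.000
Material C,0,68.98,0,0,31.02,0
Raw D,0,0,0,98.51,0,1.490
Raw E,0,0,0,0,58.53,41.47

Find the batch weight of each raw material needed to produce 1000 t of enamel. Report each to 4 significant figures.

Batch per 1000 t enamel:
  Feed A: 13.78 t
  Source B: 719.7 t
  Material C: 16.56 t
  Raw D: 199.3 t
  Raw E: 153.0 t
Total batch = 1102 t; LOI loss = 102.4 t; yield = 90.71%

All internal work carries full float precision throughout; mid-chain values are shown, with 4-significant-digit rounding, when written out — every reported number sees exactly one rounding; the derived quantities (ignition loss, the five compositions, glass mass, the yield, the totals) are rebuilt using the weight values for 1000 t of glass in full float precision, as written in question or answer.
The oxide mass targets at 1000 t enamel:
  SiO2: 45.83% × 1000 = 458.3 t
  B2O3: 1.142% × 1000 = 11.42 t
  ZrO2: 0.9253% × 1000 = 9.253 t
  MgO: 42.63% × 1000 = 426.3 t
  Na2O: 9.469% × 1000 = 94.69 t
A balance pass over the oxides, given the weights on record, at the basis given (oxide sums agree with the targets given rounding of the digits):
  SiO2: 13.78·0.3275 + 719.7·0.6305 = 458.3 t (target 458.3 t)
  B2O3: 16.56·0.6898 = 11.42 t (target 11.42 t)
  ZrO2: 13.78·0.6715 = 9.253 t (target 9.253 t)
  MgO: 719.7·0.3195 + 199.3·0.9851 = 426.3 t (target 426.3 t)
  Na2O: 16.56·0.3102 + 153.0·0.5853 = 94.69 t (target 94.69 t)
Consistency of the glass mass: total batch − LOI = 999.9 t (the targets, summed, come to 1000 t; basis as stated: 1000 t — gaps are rounding artifacts).
Summing the batch: Σ batch = 1102 t; ignition loss, Σ(batch × LOI) = 102.4 t; the yield ratio, glass ÷ batch: 90.71%.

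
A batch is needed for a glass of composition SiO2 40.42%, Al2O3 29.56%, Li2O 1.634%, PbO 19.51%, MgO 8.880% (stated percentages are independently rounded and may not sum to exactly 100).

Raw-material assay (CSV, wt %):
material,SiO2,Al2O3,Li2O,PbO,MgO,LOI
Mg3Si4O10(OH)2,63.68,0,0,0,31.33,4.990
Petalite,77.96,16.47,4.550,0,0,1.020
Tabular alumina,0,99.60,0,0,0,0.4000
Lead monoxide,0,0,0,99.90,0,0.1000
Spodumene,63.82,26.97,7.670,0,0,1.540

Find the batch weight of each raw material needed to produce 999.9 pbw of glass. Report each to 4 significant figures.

All arithmetic keeps full precision through every step — intermediates are shown, rounded to four significant digits, in the printout; every reported result takes a single rounding — derived quantities, which include the yield, ignition loss, net glass mass, five oxide percentages, totals, are rebuilt at full float precision, as written in the problem or the answer, from the batch weights at 999.9 pbw of glass.
Oxide-by-oxide targets in 999.9 pbw glass:
  SiO2: 40.42% × 999.9 = 404.2 pbw
  Al2O3: 29.56% × 999.9 = 295.6 pbw
  Li2O: 1.634% × 999.9 = 16.34 pbw
  PbO: 19.51% × 999.9 = 195.1 pbw
  MgO: 8.880% × 999.9 = 88.79 pbw
Balance tally, oxide-wise, on the weights just shown, at the basis given (summed amounts equal target values modulo rounding of the values):
  SiO2: 283.4·0.6368 + 218.8·0.7796 + 83.22·0.6382 = 404.2 pbw (target 404.2 pbw)
  Al2O3: 218.8·0.1647 + 238.0·0.9960 + 83.22·0.2697 = 295.5 pbw (target 295.6 pbw)
  Li2O: 218.8·0.04550 + 83.22·0.07670 = 16.34 pbw (target 16.34 pbw)
  PbO: 195.3·0.9990 = 195.1 pbw (target 195.1 pbw)
  MgO: 283.4·0.3133 = 88.79 pbw (target 88.79 pbw)
The glass-mass cross-check: batch total minus LOI = 999.9 pbw (the targets, summed, come to 999.9 pbw; against the stated basis, 999.9 pbw — rounding explains the deltas).
Summing the batch: Σ batch = 1019 pbw; ignition loss, Σ(batch × LOI) = 18.80 pbw; yield: glass divided by total = 98.15%.

Batch per 999.9 pbw glass:
  Mg3Si4O10(OH)2: 283.4 pbw
  Petalite: 218.8 pbw
  Tabular alumina: 238.0 pbw
  Lead monoxide: 195.3 pbw
  Spodumene: 83.22 pbw
Total batch = 1019 pbw; LOI loss = 18.80 pbw; yield = 98.15%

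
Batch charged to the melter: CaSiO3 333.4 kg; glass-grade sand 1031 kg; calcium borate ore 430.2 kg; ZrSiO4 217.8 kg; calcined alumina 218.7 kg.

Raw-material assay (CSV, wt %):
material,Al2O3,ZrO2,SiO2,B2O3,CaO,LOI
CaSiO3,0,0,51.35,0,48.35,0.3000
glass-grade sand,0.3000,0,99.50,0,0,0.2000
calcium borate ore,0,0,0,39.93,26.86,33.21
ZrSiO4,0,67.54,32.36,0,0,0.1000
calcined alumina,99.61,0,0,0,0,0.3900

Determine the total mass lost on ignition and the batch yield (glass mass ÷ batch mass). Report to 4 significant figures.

LOI loss = 147.0 kg; glass = 2084 kg; yield = 93.41%

Exact precision is carried through every step. Working values are displayed rounded to 4 significant figures within the worked lines. Each reported number undergoes a single rounding — all derived quantities (yield, the five compositions, glass mass, totals, ignition loss) are rebuilt starting from the weights on 2084 kg of glass in exact precision as quoted within either problem or answer.
LOI of each material in turn:
  CaSiO3: 333.4 × 0.003000 = 1.000 kg
  glass-grade sand: 1031 × 0.002000 = 2.062 kg
  calcium borate ore: 430.2 × 0.3321 = 142.9 kg
  ZrSiO4: 217.8 × 0.001000 = 0.2178 kg
  calcined alumina: 218.7 × 0.003900 = 0.8529 kg
Total LOI = 147.0 kg
Glass = batch − LOI = 2231 − 147.0 = 2084 kg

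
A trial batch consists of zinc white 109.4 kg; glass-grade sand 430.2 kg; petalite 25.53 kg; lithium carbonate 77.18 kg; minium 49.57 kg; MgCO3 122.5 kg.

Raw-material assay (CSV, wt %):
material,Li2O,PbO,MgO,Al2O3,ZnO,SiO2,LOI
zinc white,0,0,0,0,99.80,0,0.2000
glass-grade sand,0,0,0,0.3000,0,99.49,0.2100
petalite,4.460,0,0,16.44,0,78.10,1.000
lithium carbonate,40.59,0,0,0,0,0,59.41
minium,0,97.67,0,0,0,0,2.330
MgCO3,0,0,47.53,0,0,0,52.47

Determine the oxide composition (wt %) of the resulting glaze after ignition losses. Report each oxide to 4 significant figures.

Glass mass = 701.7 kg (batch 814.4 − LOI 112.7).
Composition: Li2O 4.627%, PbO 6.899%, MgO 8.297%, Al2O3 0.7820%, ZnO 15.56%, SiO2 63.84%

Intermediates appear, with 4-significant-figure rounding, as written; the whole derivation holds full float precision from first step to last — a single rounding finalizes every reported value. The derived quantities, including glass mass, six oxide percentages, ignition loss, the yield, the totals, are carried starting from the weights on 701.7 kg of glass at full float precision precisely as stated by the question or the answer.
Per-oxide mass from batch:
  Li2O: 25.53·0.04460 + 77.18·0.4059 = 32.47 kg
  PbO: 49.57·0.9767 = 48.42 kg
  MgO: 122.5·0.4753 = 58.22 kg
  Al2O3: 430.2·0.003000 + 25.53·0.1644 = 5.488 kg
  ZnO: 109.4·0.9980 = 109.2 kg
  SiO2: 430.2·0.9949 + 25.53·0.7810 = 447.9 kg
LOI: 109.4·0.002000 + 430.2·0.002100 + 25.53·0.01000 + 77.18·0.5941 + 49.57·0.02330 + 122.5·0.5247 = 112.7 kg
Glass = total batch minus LOI = 814.4 − 112.7 = 701.7 kg (matching Σ of the oxides)
each oxide over glass, ×100, is wt %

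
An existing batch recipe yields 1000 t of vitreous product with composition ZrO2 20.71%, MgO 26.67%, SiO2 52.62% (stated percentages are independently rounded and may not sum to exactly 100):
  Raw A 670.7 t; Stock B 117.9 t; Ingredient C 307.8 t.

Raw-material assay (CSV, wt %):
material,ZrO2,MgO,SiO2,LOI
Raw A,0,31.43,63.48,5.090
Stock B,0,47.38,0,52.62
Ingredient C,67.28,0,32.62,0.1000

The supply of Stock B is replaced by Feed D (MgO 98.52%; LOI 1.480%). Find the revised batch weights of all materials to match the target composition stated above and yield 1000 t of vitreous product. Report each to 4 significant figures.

Revised batch per 1000 t vitreous product:
  Raw A: 670.7 t
  Feed D: 56.72 t
  Ingredient C: 307.8 t
Total batch = 1035 t; LOI loss = 35.29 t

Every computation keeps full float precision at each step; in-progress results are shown rounded to 4 significant digits as written; each reported number is rounded just once — the derived quantities, which include the yield, the three compositions, LOI, the totals, glass mass, are re-derived at exact precision, exactly as shown in the problem or the answer, from the batch weights for 1000 t of glass.
Target oxide masses per 1000 t vitreous product:
  ZrO2: 20.71% × 1000 = 207.1 t
  MgO: 26.67% × 1000 = 266.7 t
  SiO2: 52.62% × 1000 = 526.2 t
Balance tally, oxide-wise, from the weights as reported, against the basis in use (every target is met by its sum given rounding of the digits):
  ZrO2: 307.8·0.6728 = 207.1 t (target 207.1 t)
  MgO: 670.7·0.3143 + 56.72·0.9852 = 266.7 t (target 266.7 t)
  SiO2: 670.7·0.6348 + 307.8·0.3262 = 526.2 t (target 526.2 t)
Auditing the glass mass value: net batch after ignition = 999.9 t (targets for the oxides total 1000 t; basis as stated: 1000 t — gaps are rounding artifacts).
Total batch = Σ batch = 1035 t; ignition loss, Σ(batch × LOI) = 35.29 t; as yield: glass ÷ batch → 96.59%.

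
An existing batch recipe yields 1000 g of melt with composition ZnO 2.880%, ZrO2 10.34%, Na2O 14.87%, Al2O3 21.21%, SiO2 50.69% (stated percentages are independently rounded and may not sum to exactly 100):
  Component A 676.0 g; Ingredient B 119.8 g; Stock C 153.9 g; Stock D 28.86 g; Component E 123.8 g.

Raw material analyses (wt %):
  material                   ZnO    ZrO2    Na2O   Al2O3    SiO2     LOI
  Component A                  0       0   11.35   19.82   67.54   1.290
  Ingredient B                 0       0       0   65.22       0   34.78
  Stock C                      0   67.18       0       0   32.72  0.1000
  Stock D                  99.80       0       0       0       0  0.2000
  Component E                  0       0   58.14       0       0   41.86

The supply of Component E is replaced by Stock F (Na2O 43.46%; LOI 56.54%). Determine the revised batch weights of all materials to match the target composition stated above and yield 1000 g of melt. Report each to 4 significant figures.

Rounding to four significant figures governs every in-between result as shown — exact precision is held in all steps; every reported figure is rounded exactly once; derived quantities (yield, ignition loss, five oxide percentages, totals, net glass mass) are carried from the weighed amounts on 1000 g of glass at full precision exactly as shown in question or answer.
Target masses of each oxide per 1000 g melt:
  ZnO: 2.880% × 1000 = 28.80 g
  ZrO2: 10.34% × 1000 = 103.4 g
  Na2O: 14.87% × 1000 = 148.7 g
  Al2O3: 21.21% × 1000 = 212.1 g
  SiO2: 50.69% × 1000 = 506.9 g
Checking each oxide sum from the weights as reported, for the quoted basis mass (every target is met by its sum inside rounding margins):
  ZnO: 28.86·0.9980 = 28.80 g (target 28.80 g)
  ZrO2: 153.9·0.6718 = 103.4 g (target 103.4 g)
  Na2O: 676.0·0.1135 + 165.6·0.4346 = 148.7 g (target 148.7 g)
  Al2O3: 676.0·0.1982 + 119.8·0.6522 = 212.1 g (target 212.1 g)
  SiO2: 676.0·0.6754 + 153.9·0.3272 = 506.9 g (target 506.9 g)
Glass-mass bookkeeping: batch total minus LOI = 999.9 g (summing oxide targets gives 999.9 g; against the stated basis, 1000 g — rounding explains the deltas).
Summing the batch: Σ batch = 1144 g; LOI loss = Σ batch·LOI = 144.2 g; yield = glass ÷ total batch = 87.39%.

Revised batch per 1000 g melt:
  Component A: 676.0 g
  Ingredient B: 119.8 g
  Stock C: 153.9 g
  Stock D: 28.86 g
  Stock F: 165.6 g
Total batch = 1144 g; LOI loss = 144.2 g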